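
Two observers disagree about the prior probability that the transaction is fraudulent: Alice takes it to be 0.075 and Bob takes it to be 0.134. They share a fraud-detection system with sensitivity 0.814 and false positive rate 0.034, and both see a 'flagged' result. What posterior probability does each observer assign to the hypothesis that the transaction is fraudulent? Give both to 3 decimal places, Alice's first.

Alice: 0.660; Bob: 0.787

The likelihood ratio for a 'flagged' result is 0.814/0.034 = 23.941.
Alice: prior odds 0.075/0.925 = 0.081081; posterior odds 1.9412; posterior probability 0.660.
Bob: prior odds 0.134/0.866 = 0.15473; posterior odds 3.7045; posterior probability 0.787.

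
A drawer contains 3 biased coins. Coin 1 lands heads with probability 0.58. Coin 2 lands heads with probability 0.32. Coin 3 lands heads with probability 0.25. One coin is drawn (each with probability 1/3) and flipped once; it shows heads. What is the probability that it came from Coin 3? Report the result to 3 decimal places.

P(heads|C1) = 0.58; P(heads|C2) = 0.32; P(heads|C3) = 0.25.
Prior × likelihood for each source: 0.333333·0.58=0.1933, 0.333333·0.32=0.1067, 0.333333·0.25=0.08333. Summing gives P(heads) = 0.38333.
P(Coin 3 | heads) = 0.08333 / 0.38333 = 0.217.

Posterior probability ≈ 0.217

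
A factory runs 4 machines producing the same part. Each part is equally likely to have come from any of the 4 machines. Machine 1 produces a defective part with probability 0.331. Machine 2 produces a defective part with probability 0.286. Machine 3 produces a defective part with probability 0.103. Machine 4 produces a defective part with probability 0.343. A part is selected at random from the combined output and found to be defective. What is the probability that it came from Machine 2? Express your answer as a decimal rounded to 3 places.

P(defective|M1) = 0.331; P(defective|M2) = 0.286; P(defective|M3) = 0.103; P(defective|M4) = 0.343.
Prior × likelihood for each source: 0.25·0.331=0.08275, 0.25·0.286=0.07150, 0.25·0.103=0.02575, 0.25·0.343=0.08575. Summing gives P(defective) = 0.26575.
P(Machine 2 | defective) = 0.07150 / 0.26575 = 0.269.

Posterior probability ≈ 0.269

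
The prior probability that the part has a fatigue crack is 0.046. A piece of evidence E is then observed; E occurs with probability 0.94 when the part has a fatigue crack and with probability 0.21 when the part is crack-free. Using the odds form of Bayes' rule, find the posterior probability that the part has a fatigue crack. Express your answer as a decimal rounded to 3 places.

Posterior probability ≈ 0.178

Prior odds = 0.046/(1−0.046) = 0.048218. In log-odds, ln(0.048218) = -3.0320.
Add log likelihood ratio: ln(4.4762) = 1.4988.
Posterior log-odds = -1.5332, so posterior odds = exp(-1.5332) = 0.21583. Converting, P(H|E) = 0.21583/1.2158 = 0.178.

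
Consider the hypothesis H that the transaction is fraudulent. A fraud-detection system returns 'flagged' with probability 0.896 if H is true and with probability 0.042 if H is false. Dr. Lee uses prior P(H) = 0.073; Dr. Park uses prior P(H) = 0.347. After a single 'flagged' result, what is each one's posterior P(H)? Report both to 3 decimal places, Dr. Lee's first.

Dr. Lee: 0.627; Dr. Park: 0.919

P('+'|H) = 0.896, P('+'|¬H) = 0.042.
Dr. Lee: numerator 0.896·0.073 = 0.065408; evidence = 0.065408+0.042·0.927 = 0.10434; posterior = 0.627.
Dr. Park: numerator 0.896·0.347 = 0.31091; evidence = 0.31091+0.042·0.653 = 0.33834; posterior = 0.919.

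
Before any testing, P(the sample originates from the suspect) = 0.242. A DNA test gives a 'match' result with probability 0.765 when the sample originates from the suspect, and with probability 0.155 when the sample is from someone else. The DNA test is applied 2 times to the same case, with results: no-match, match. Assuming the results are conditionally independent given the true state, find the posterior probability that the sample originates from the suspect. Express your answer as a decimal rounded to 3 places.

Posterior P(H) ≈ 0.305

With H the event that the sample originates from the suspect, the joint likelihood of the observed sequence is P(data|H) = 0.235·0.765 = 0.17977 and P(data|¬H) = 0.845·0.155 = 0.13098.
Bayes: P(H|data) = 0.242·0.17977 / (0.242·0.17977 + 0.758·0.13098) = 0.043506/0.14278 = 0.3047.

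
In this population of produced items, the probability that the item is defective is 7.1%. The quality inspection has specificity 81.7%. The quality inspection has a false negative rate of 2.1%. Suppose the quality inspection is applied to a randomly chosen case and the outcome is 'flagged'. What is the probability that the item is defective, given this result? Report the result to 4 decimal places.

Let H be the event that the item is defective. P(H) = 0.071, so P(¬H) = 0.929. With E the 'flagged' result, P(E|H) = 0.979 and P(E|¬H) = 0.183.
P(E) = 0.979·0.071 + 0.183·0.929 = 0.069509 + 0.17001 = 0.23952.
By Bayes' theorem, P(H|E) = 0.069509 / 0.23952 = 0.2902.

P(H | E) ≈ 0.2902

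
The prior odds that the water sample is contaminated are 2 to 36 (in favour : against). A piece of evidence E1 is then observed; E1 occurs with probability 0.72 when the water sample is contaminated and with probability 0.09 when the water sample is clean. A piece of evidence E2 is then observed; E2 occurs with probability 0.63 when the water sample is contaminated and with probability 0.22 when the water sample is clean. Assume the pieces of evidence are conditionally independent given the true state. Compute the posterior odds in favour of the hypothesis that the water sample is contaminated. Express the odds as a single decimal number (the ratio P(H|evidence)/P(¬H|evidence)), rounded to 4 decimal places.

Prior odds = 2/36 = 0.055556. In log-odds, ln(0.055556) = -2.8904.
Add log likelihood ratios: ln(8.0000) + ln(2.8636) = 3.1315.
Posterior log-odds = 0.24116, so posterior odds = exp(0.24116) = 1.2727.

Posterior odds ≈ 1.2727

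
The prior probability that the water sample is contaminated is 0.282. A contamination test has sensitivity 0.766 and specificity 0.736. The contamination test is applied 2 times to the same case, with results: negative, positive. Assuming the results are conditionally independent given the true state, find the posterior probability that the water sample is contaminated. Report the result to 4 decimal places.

With H the event that the water sample is contaminated, the joint likelihood of the observed sequence is P(data|H) = 0.234·0.766 = 0.17924 and P(data|¬H) = 0.736·0.264 = 0.19430.
Bayes: P(H|data) = 0.282·0.17924 / (0.282·0.17924 + 0.718·0.19430) = 0.050547/0.19006 = 0.2660.

Posterior P(H) ≈ 0.2660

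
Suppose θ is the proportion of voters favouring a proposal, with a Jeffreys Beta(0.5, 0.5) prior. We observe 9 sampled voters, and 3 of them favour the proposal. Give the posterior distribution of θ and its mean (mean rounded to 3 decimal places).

Observing 3 successes and 6 failures updates Beta(0.5, 0.5) by adding the success and failure counts to the two shape parameters: α = 0.5+3 = 3.5, β = 0.5+6 = 6.5.
Posterior mean = α/(α+β) = 3.5/10 = 0.350.

Posterior: Beta(3.5, 6.5); mean ≈ 0.350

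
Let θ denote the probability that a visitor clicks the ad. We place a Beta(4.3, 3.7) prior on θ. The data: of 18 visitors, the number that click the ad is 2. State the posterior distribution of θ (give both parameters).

Posterior: Beta(6.3, 19.7)

Observing 2 successes and 16 failures updates Beta(4.3, 3.7) by adding the success and failure counts to the two shape parameters: α = 4.3+2 = 6.3, β = 3.7+16 = 19.7.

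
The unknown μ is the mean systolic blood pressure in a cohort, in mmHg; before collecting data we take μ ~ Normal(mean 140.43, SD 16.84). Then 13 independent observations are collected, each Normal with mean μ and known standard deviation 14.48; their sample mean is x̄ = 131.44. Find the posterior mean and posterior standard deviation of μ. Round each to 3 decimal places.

Prior precision 1/τ₀² = 1/16.84² = 0.00352627; data precision n/σ² = 13/14.48² = 0.0620021.
Posterior precision = 0.00352627 + 0.0620021 = 0.0655283, giving posterior SD = 1/√0.0655283 = 3.906.
Posterior mean = (0.00352627·140.43 + 0.0620021·131.44) / 0.0655283 = 131.924.

Posterior mean ≈ 131.924; posterior SD ≈ 3.906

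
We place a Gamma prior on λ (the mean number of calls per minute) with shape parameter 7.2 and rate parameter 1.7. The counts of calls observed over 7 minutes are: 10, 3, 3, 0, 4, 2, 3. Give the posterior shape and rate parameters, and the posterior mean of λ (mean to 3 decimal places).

Posterior: Gamma(shape=32.2, rate=8.7); mean ≈ 3.701

The Poisson likelihood adds the total count to the shape and the number of exposure periods to the rate. Here ∑xᵢ = 25 and n = 7, so shape 7.2→32.2 and rate 1.7→8.7.
Posterior mean = shape/rate = 32.2/8.7 = 3.701.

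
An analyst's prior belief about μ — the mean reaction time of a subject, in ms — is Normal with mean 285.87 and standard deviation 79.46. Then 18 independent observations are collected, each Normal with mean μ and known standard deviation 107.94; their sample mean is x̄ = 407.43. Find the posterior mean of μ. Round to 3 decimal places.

Prior precision 1/τ₀² = 1/79.46² = 0.00015838; data precision n/σ² = 18/107.94² = 0.00154493.
Posterior precision = 0.00015838 + 0.00154493 = 0.00170331.
Posterior mean = (0.00015838·285.87 + 0.00154493·407.43) / 0.00170331 = 396.127.

Posterior mean ≈ 396.127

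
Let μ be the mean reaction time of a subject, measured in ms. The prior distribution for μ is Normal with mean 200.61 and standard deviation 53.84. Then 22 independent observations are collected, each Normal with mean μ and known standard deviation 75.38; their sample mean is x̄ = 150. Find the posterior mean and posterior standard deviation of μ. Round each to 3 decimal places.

Posterior mean ≈ 154.140; posterior SD ≈ 15.400

Prior precision 1/τ₀² = 1/53.84² = 0.00034498; data precision n/σ² = 22/75.38² = 0.00387178.
Posterior precision = 0.00034498 + 0.00387178 = 0.00421675, giving posterior SD = 1/√0.00421675 = 15.400.
Posterior mean = (0.00034498·200.61 + 0.00387178·150) / 0.00421675 = 154.140.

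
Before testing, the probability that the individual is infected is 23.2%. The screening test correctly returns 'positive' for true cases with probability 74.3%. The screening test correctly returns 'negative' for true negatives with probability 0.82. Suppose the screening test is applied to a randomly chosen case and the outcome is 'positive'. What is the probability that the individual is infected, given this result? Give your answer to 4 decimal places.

P(H | E) ≈ 0.5549

Let H be the event that the individual is infected. P(H) = 0.232, so P(¬H) = 0.768. With E the 'positive' result, P(E|H) = 0.743 and P(E|¬H) = 0.18.
P(E) = 0.743·0.232 + 0.18·0.768 = 0.17238 + 0.13824 = 0.31062.
By Bayes' theorem, P(H|E) = 0.17238 / 0.31062 = 0.5549.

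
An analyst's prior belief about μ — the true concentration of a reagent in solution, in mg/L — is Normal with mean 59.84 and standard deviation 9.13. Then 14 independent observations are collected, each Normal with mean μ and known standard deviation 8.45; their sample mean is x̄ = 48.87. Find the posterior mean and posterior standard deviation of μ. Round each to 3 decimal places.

Prior precision 1/τ₀² = 1/9.13² = 0.0119966; data precision n/σ² = 14/8.45² = 0.196072.
Posterior precision = 0.0119966 + 0.196072 = 0.208068, giving posterior SD = 1/√0.208068 = 2.192.
Posterior mean = (0.0119966·59.84 + 0.196072·48.87) / 0.208068 = 49.502.

Posterior mean ≈ 49.502; posterior SD ≈ 2.192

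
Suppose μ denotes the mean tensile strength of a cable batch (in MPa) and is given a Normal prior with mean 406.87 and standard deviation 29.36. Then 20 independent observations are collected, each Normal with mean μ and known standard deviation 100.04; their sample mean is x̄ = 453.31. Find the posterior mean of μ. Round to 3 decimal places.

Posterior mean ≈ 436.253

With known σ, the Normal prior is conjugate. Weight on the data is w = (n/σ²)/(n/σ² + 1/τ₀²) = 0.00199840/(0.00199840+0.00116008) = 0.63271.
Posterior mean = w·x̄ + (1−w)·μ₀ = 0.63271·453.31 + 0.36729·406.87 = 436.253.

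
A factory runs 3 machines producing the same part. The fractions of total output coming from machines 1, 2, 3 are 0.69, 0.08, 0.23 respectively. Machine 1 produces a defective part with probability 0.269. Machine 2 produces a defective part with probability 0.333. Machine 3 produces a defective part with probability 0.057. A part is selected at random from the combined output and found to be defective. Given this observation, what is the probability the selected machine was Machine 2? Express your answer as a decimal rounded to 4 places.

Posterior probability ≈ 0.1182

P(defective|M1) = 0.269; P(defective|M2) = 0.333; P(defective|M3) = 0.057.
Prior × likelihood for each source: 0.69·0.269=0.1856, 0.08·0.333=0.02664, 0.23·0.057=0.01311. Summing gives P(defective) = 0.22536.
P(Machine 2 | defective) = 0.02664 / 0.22536 = 0.1182.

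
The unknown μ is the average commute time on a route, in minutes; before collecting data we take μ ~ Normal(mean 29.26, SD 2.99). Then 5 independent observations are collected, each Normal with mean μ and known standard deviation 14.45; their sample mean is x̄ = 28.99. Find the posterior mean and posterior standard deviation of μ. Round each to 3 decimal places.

With known σ, the Normal prior is conjugate. Weight on the data is w = (n/σ²)/(n/σ² + 1/τ₀²) = 0.0239461/(0.0239461+0.111856) = 0.17633.
Posterior mean = w·x̄ + (1−w)·μ₀ = 0.17633·28.99 + 0.82367·29.26 = 29.212. Posterior variance = 1/(0.0239461+0.111856) = 7.36368, so SD = 2.714.

Posterior mean ≈ 29.212; posterior SD ≈ 2.714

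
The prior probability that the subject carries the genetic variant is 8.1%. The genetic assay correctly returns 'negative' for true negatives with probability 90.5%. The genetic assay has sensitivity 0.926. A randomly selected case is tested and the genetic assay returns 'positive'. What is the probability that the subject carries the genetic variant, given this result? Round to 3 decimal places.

Write H for 'the subject carries the genetic variant'. Prior odds H:¬H = 0.081/0.919 = 0.088139. For the 'positive' outcome, the likelihood ratio is 0.926/0.095 = 9.7474.
Posterior odds = 0.088139 × 9.7474 = 0.85913, so P(H|E) = 0.85913/(1+0.85913) = 0.462.

P(H | E) ≈ 0.462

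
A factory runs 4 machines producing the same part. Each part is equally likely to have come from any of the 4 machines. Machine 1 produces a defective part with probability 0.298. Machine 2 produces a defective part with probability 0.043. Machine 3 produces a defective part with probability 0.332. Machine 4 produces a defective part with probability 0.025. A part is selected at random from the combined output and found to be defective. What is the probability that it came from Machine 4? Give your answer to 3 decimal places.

Posterior probability ≈ 0.036

P(defective|M1) = 0.298; P(defective|M2) = 0.043; P(defective|M3) = 0.332; P(defective|M4) = 0.025.
Prior × likelihood for each source: 0.25·0.298=0.07450, 0.25·0.043=0.01075, 0.25·0.332=0.08300, 0.25·0.025=0.006250. Summing gives P(defective) = 0.17450.
P(Machine 4 | defective) = 0.006250 / 0.17450 = 0.036.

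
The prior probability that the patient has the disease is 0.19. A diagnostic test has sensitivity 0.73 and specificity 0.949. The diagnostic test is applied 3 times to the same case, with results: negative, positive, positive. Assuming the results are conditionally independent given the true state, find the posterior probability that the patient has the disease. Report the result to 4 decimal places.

Posterior P(H) ≈ 0.9318

With H the event that the patient has the disease, the joint likelihood of the observed sequence is P(data|H) = 0.27·0.73·0.73 = 0.14388 and P(data|¬H) = 0.949·0.051·0.051 = 0.0024683.
Bayes: P(H|data) = 0.19·0.14388 / (0.19·0.14388 + 0.81·0.0024683) = 0.027338/0.029337 = 0.9318.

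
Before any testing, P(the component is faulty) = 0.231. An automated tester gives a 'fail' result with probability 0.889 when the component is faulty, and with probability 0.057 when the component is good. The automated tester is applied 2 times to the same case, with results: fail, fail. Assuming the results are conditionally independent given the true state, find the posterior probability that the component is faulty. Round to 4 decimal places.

Posterior P(H) ≈ 0.9865

Let H be the event that the component is faulty; start with P(H) = 0.231. P('fail'|H) = 0.889, P('fail'|¬H) = 0.057.
Update on result 1 ('fail'): P(H) ← 0.889·0.2310 / (0.889·0.2310 + 0.057·0.7690) = 0.20536/0.24919 = 0.8241.
Update on result 2 ('fail'): P(H) ← 0.889·0.8241 / (0.889·0.8241 + 0.057·0.1759) = 0.73262/0.74265 = 0.9865.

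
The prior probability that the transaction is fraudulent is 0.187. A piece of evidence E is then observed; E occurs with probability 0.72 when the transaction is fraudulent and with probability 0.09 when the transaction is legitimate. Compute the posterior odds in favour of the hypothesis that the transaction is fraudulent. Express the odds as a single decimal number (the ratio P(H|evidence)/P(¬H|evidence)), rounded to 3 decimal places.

Posterior odds ≈ 1.840

Prior odds = 0.187/(1−0.187) = 0.23001.
Likelihood ratio for E = 0.72/0.09 = 8.0000.
Posterior odds = prior odds × LR = 1.8401.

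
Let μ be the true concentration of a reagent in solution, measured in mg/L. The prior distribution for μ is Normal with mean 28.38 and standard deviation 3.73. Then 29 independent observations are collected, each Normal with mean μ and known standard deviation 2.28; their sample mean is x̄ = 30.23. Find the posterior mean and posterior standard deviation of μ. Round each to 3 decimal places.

Posterior mean ≈ 30.206; posterior SD ≈ 0.421

Prior precision 1/τ₀² = 1/3.73² = 0.0718757; data precision n/σ² = 29/2.28² = 5.57864.
Posterior precision = 0.0718757 + 5.57864 = 5.65052, giving posterior SD = 1/√5.65052 = 0.421.
Posterior mean = (0.0718757·28.38 + 5.57864·30.23) / 5.65052 = 30.206.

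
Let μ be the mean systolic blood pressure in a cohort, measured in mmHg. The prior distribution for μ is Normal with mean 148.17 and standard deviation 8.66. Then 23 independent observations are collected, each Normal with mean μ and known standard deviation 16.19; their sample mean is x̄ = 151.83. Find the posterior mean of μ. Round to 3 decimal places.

Posterior mean ≈ 151.347

With known σ, the Normal prior is conjugate. Weight on the data is w = (n/σ²)/(n/σ² + 1/τ₀²) = 0.0877474/(0.0877474+0.0133341) = 0.86809.
Posterior mean = w·x̄ + (1−w)·μ₀ = 0.86809·151.83 + 0.13191·148.17 = 151.347.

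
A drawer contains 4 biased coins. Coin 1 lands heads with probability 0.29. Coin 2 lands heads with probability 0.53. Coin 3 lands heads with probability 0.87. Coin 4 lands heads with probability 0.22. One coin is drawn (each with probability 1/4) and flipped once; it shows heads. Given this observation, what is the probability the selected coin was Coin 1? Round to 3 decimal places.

Posterior probability ≈ 0.152

Tabulate prior·likelihood by source: [1] prior 0.25, lik 0.29, product 0.07250; [2] prior 0.25, lik 0.53, product 0.1325; [3] prior 0.25, lik 0.87, product 0.2175; [4] prior 0.25, lik 0.22, product 0.05500.
Normalizing constant = 0.47750; the posterior for Coin 1 is its product over the sum, 0.07250/0.47750 = 0.152.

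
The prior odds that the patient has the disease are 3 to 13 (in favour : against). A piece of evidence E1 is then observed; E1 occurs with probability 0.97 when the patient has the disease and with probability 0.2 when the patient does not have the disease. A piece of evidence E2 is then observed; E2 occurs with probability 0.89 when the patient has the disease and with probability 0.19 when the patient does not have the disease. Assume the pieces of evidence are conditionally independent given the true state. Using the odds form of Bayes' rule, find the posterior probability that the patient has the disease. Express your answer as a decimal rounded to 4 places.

Posterior probability ≈ 0.8398

Prior odds = 3/13 = 0.23077. In log-odds, ln(0.23077) = -1.4663.
Add log likelihood ratios: ln(4.8500) + ln(4.6842) = 3.1232.
Posterior log-odds = 1.6568, so posterior odds = exp(1.6568) = 5.2427. Converting, P(H|E) = 5.2427/6.2427 = 0.8398.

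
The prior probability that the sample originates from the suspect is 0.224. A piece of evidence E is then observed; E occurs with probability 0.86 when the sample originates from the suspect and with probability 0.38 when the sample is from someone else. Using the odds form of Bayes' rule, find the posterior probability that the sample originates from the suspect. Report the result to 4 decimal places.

Prior odds = 0.224/(1−0.224) = 0.28866.
Likelihood ratio for E = 0.86/0.38 = 2.2632.
Posterior odds = prior odds × LR = 0.65328.
Posterior probability = odds/(1+odds) = 0.65328/1.6533 = 0.3951.

Posterior probability ≈ 0.3951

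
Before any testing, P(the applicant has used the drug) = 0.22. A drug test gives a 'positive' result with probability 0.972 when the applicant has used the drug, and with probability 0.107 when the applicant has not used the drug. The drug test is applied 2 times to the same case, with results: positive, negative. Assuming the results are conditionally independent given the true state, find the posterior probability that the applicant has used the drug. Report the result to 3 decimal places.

Let H be the event that the applicant has used the drug; start with P(H) = 0.22. P('positive'|H) = 0.972, P('positive'|¬H) = 0.107.
Update on result 1 ('positive'): P(H) ← 0.972·0.2200 / (0.972·0.2200 + 0.107·0.7800) = 0.21384/0.29730 = 0.7193.
Update on result 2 ('negative'): P(H) ← 0.028·0.7193 / (0.028·0.7193 + 0.893·0.2807) = 0.020140/0.27083 = 0.0744.

Posterior P(H) ≈ 0.074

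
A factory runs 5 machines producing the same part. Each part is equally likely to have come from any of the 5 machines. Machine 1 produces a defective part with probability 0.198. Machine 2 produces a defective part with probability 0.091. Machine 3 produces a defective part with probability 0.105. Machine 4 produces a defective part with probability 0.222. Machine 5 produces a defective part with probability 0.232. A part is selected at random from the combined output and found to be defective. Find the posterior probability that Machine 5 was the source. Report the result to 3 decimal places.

Posterior probability ≈ 0.274

Tabulate prior·likelihood by source: [1] prior 0.2, lik 0.198, product 0.03960; [2] prior 0.2, lik 0.091, product 0.01820; [3] prior 0.2, lik 0.105, product 0.02100; [4] prior 0.2, lik 0.222, product 0.04440; [5] prior 0.2, lik 0.232, product 0.04640.
Normalizing constant = 0.16960; the posterior for Machine 5 is its product over the sum, 0.04640/0.16960 = 0.274.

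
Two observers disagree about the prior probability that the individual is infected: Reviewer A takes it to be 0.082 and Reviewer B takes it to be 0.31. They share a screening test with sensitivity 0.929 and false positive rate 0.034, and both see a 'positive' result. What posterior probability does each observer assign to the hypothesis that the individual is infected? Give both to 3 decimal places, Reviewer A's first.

P('+'|H) = 0.929, P('+'|¬H) = 0.034.
Reviewer A: numerator 0.929·0.082 = 0.076178; evidence = 0.076178+0.034·0.918 = 0.10739; posterior = 0.709.
Reviewer B: numerator 0.929·0.31 = 0.28799; evidence = 0.28799+0.034·0.69 = 0.31145; posterior = 0.925.

Reviewer A: 0.709; Reviewer B: 0.925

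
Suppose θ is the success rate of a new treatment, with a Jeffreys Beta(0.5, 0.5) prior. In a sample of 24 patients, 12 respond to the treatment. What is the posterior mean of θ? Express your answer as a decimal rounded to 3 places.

Posterior mean ≈ 0.500

Observing 12 successes and 12 failures updates Beta(0.5, 0.5) by adding the success and failure counts to the two shape parameters: α = 0.5+12 = 12.5, β = 0.5+12 = 12.5.
Posterior mean = α/(α+β) = 12.5/25 = 0.500.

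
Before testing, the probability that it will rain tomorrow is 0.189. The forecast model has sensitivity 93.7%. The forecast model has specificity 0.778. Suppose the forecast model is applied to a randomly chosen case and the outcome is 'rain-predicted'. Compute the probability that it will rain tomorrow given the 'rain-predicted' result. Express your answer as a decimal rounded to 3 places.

P(H | E) ≈ 0.496

Let H be the event that it will rain tomorrow. P(H) = 0.189, so P(¬H) = 0.811. With E the 'rain-predicted' result, P(E|H) = 0.937 and P(E|¬H) = 0.222.
P(E) = 0.937·0.189 + 0.222·0.811 = 0.17709 + 0.18004 = 0.35713.
By Bayes' theorem, P(H|E) = 0.17709 / 0.35713 = 0.496.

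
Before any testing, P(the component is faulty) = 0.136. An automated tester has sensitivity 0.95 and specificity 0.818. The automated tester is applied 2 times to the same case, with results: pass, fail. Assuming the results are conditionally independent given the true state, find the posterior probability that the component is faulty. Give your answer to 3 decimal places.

Posterior P(H) ≈ 0.048

With H the event that the component is faulty, the joint likelihood of the observed sequence is P(data|H) = 0.05·0.95 = 0.047500 and P(data|¬H) = 0.818·0.182 = 0.14888.
Bayes: P(H|data) = 0.136·0.047500 / (0.136·0.047500 + 0.864·0.14888) = 0.0064600/0.13509 = 0.0478.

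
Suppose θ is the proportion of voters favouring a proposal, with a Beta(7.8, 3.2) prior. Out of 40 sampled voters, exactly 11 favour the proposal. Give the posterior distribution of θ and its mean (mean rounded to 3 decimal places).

Posterior: Beta(18.8, 32.2); mean ≈ 0.369

The binomial likelihood is conjugate to the Beta prior: with 11 successes and 29 failures, the posterior is Beta(7.8+11, 3.2+29) = Beta(18.8, 32.2).
Posterior mean = α/(α+β) = 18.8/51 = 0.369.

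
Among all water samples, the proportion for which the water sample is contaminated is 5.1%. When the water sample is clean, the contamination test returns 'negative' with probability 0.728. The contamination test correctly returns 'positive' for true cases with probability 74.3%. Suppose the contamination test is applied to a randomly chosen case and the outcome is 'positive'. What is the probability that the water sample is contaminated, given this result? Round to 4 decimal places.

Write H for 'the water sample is contaminated'. Prior odds H:¬H = 0.051/0.949 = 0.053741. For the 'positive' outcome, the likelihood ratio is 0.743/0.272 = 2.7316.
Posterior odds = 0.053741 × 2.7316 = 0.14680, so P(H|E) = 0.14680/(1+0.14680) = 0.1280.

P(H | E) ≈ 0.1280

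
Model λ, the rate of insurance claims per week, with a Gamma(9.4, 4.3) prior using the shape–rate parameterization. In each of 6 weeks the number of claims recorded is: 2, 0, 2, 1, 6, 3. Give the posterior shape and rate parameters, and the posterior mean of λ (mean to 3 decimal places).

The Poisson likelihood adds the total count to the shape and the number of exposure periods to the rate. Here ∑xᵢ = 14 and n = 6, so shape 9.4→23.4 and rate 4.3→10.3.
E[λ | data] = 23.4/10.3 = 2.272.

Posterior: Gamma(shape=23.4, rate=10.3); mean ≈ 2.272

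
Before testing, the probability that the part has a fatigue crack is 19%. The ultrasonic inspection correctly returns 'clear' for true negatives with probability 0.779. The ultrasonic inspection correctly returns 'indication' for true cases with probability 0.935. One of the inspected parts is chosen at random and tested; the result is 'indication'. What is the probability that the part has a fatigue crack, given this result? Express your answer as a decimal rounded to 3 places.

Write H for 'the part has a fatigue crack'. Prior odds H:¬H = 0.19/0.81 = 0.23457. For the 'indication' outcome, the likelihood ratio is 0.935/0.221 = 4.2308.
Posterior odds = 0.23457 × 4.2308 = 0.99240, so P(H|E) = 0.99240/(1+0.99240) = 0.498.

P(H | E) ≈ 0.498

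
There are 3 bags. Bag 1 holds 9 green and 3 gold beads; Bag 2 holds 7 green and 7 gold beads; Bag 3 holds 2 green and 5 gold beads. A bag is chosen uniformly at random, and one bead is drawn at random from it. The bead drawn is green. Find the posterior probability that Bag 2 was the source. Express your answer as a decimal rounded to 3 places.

P(green|Bag 1) = 0.75; P(green|Bag 2) = 0.5; P(green|Bag 3) = 0.2857.
Prior × likelihood for each source: 0.333333·0.75=0.2500, 0.333333·0.5=0.1667, 0.333333·0.2857=0.09524. Summing gives P(green) = 0.51190.
P(Bag 2 | green) = 0.1667 / 0.51190 = 0.326.

Posterior probability ≈ 0.326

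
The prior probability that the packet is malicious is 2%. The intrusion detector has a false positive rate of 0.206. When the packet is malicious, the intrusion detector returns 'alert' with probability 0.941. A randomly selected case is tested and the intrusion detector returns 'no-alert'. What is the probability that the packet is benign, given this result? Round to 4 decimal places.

P(¬H | E) ≈ 0.9985

Let H be the event that the packet is malicious. P(H) = 0.02, so P(¬H) = 0.98. With E the 'no-alert' result, P(E|H) = 0.059 and P(E|¬H) = 0.794.
P(E) = 0.059·0.02 + 0.794·0.98 = 0.0011800 + 0.77812 = 0.77930.
By Bayes' theorem, P(H|E) = 0.0011800 / 0.77930 = 0.0015. Hence P(¬H|E) = 1 − 0.0015 = 0.9985.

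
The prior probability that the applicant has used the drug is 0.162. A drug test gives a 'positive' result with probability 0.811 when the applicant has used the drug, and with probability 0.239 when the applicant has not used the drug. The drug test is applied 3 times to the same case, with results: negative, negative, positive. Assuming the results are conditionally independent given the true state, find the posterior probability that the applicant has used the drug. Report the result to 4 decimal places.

With H the event that the applicant has used the drug, the joint likelihood of the observed sequence is P(data|H) = 0.189·0.189·0.811 = 0.028970 and P(data|¬H) = 0.761·0.761·0.239 = 0.13841.
Bayes: P(H|data) = 0.162·0.028970 / (0.162·0.028970 + 0.838·0.13841) = 0.0046931/0.12068 = 0.0389.

Posterior P(H) ≈ 0.0389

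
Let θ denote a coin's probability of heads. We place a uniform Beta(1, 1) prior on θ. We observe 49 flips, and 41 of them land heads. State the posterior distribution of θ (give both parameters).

Observing 41 successes and 8 failures updates Beta(1, 1) by adding the success and failure counts to the two shape parameters: α = 1+41 = 42, β = 1+8 = 9.

Posterior: Beta(42, 9)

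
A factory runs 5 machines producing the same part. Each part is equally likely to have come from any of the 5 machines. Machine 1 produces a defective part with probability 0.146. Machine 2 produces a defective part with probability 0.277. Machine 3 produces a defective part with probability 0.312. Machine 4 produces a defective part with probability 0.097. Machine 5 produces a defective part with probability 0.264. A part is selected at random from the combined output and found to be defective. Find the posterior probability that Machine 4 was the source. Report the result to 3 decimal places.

Posterior probability ≈ 0.089

Tabulate prior·likelihood by source: [1] prior 0.2, lik 0.146, product 0.02920; [2] prior 0.2, lik 0.277, product 0.05540; [3] prior 0.2, lik 0.312, product 0.06240; [4] prior 0.2, lik 0.097, product 0.01940; [5] prior 0.2, lik 0.264, product 0.05280.
Normalizing constant = 0.21920; the posterior for Machine 4 is its product over the sum, 0.01940/0.21920 = 0.089.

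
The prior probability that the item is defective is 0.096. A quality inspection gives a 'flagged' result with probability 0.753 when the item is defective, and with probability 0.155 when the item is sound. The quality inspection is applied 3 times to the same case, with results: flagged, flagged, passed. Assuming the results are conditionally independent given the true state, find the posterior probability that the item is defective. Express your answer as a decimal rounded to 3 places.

Posterior P(H) ≈ 0.423

With H the event that the item is defective, the joint likelihood of the observed sequence is P(data|H) = 0.753·0.753·0.247 = 0.14005 and P(data|¬H) = 0.155·0.155·0.845 = 0.020301.
Bayes: P(H|data) = 0.096·0.14005 / (0.096·0.14005 + 0.904·0.020301) = 0.013445/0.031797 = 0.4228.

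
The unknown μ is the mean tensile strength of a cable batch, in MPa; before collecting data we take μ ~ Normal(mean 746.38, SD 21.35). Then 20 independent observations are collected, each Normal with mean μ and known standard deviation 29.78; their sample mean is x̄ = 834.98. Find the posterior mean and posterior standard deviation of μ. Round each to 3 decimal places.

Prior precision 1/τ₀² = 1/21.35² = 0.00219384; data precision n/σ² = 20/29.78² = 0.0225518.
Posterior precision = 0.00219384 + 0.0225518 = 0.0247456, giving posterior SD = 1/√0.0247456 = 6.357.
Posterior mean = (0.00219384·746.38 + 0.0225518·834.98) / 0.0247456 = 827.125.

Posterior mean ≈ 827.125; posterior SD ≈ 6.357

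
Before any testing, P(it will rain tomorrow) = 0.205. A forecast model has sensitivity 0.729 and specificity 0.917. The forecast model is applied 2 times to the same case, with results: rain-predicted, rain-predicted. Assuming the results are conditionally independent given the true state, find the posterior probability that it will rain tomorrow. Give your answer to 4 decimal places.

Posterior P(H) ≈ 0.9521

With H the event that it will rain tomorrow, the joint likelihood of the observed sequence is P(data|H) = 0.729·0.729 = 0.53144 and P(data|¬H) = 0.083·0.083 = 0.0068890.
Bayes: P(H|data) = 0.205·0.53144 / (0.205·0.53144 + 0.795·0.0068890) = 0.10895/0.11442 = 0.9521.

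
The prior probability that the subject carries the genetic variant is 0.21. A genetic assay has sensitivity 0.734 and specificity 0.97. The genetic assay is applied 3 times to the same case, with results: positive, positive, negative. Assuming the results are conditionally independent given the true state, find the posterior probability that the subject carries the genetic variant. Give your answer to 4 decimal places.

Posterior P(H) ≈ 0.9776

Let H be the event that the subject carries the genetic variant; start with P(H) = 0.21. P('positive'|H) = 0.734, P('positive'|¬H) = 0.03.
Update on result 1 ('positive'): P(H) ← 0.734·0.2100 / (0.734·0.2100 + 0.03·0.7900) = 0.15414/0.17784 = 0.8667.
Update on result 2 ('positive'): P(H) ← 0.734·0.8667 / (0.734·0.8667 + 0.03·0.1333) = 0.63618/0.64018 = 0.9938.
Update on result 3 ('negative'): P(H) ← 0.266·0.9938 / (0.266·0.9938 + 0.97·0.0062) = 0.26434/0.27040 = 0.9776.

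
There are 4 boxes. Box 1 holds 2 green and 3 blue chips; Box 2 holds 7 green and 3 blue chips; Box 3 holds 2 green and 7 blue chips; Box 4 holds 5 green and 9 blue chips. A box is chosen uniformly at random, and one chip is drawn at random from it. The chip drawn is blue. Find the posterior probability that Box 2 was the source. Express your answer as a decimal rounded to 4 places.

Posterior probability ≈ 0.1293

P(blue|Box 1) = 0.6; P(blue|Box 2) = 0.3; P(blue|Box 3) = 0.7778; P(blue|Box 4) = 0.6429.
Prior × likelihood for each source: 0.25·0.6=0.1500, 0.25·0.3=0.07500, 0.25·0.7778=0.1944, 0.25·0.6429=0.1607. Summing gives P(blue) = 0.58016.
P(Box 2 | blue) = 0.07500 / 0.58016 = 0.1293.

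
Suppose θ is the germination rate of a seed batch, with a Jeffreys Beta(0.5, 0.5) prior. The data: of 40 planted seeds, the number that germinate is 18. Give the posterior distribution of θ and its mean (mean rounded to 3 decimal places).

Posterior: Beta(18.5, 22.5); mean ≈ 0.451

The binomial likelihood is conjugate to the Beta prior: with 18 successes and 22 failures, the posterior is Beta(0.5+18, 0.5+22) = Beta(18.5, 22.5).
E[θ | data] = 18.5/(18.5+22.5) = 0.451.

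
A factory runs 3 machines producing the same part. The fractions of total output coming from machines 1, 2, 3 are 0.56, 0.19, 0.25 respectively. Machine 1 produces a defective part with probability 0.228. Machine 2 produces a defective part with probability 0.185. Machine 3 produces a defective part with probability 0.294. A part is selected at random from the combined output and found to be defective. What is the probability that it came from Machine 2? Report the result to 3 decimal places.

P(defective|M1) = 0.228; P(defective|M2) = 0.185; P(defective|M3) = 0.294.
Prior × likelihood for each source: 0.56·0.228=0.1277, 0.19·0.185=0.03515, 0.25·0.294=0.07350. Summing gives P(defective) = 0.23633.
P(Machine 2 | defective) = 0.03515 / 0.23633 = 0.149.

Posterior probability ≈ 0.149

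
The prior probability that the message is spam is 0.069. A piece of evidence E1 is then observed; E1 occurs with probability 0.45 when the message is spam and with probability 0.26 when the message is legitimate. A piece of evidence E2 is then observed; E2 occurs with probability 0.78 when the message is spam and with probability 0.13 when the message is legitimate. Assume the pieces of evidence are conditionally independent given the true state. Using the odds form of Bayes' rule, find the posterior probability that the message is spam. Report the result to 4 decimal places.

Posterior probability ≈ 0.4349

Prior odds = 0.069/(1−0.069) = 0.074114.
Likelihood ratio for E1 = 0.45/0.26 = 1.7308.
Likelihood ratio for E2 = 0.78/0.13 = 6.0000.
Posterior odds = prior odds × LR₁ × LR₂ = 0.76964.
Posterior probability = odds/(1+odds) = 0.76964/1.7696 = 0.4349.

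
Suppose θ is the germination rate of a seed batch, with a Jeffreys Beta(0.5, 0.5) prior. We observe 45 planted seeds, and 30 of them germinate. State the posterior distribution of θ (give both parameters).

Observing 30 successes and 15 failures updates Beta(0.5, 0.5) by adding the success and failure counts to the two shape parameters: α = 0.5+30 = 30.5, β = 0.5+15 = 15.5.

Posterior: Beta(30.5, 15.5)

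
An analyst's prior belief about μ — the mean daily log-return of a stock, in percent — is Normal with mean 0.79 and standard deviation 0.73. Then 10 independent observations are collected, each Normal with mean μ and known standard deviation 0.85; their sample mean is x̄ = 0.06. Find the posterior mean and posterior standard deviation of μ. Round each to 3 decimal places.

Posterior mean ≈ 0.147; posterior SD ≈ 0.252

Prior precision 1/τ₀² = 1/0.73² = 1.87652; data precision n/σ² = 10/0.85² = 13.8408.
Posterior precision = 1.87652 + 13.8408 = 15.7174, giving posterior SD = 1/√15.7174 = 0.252.
Posterior mean = (1.87652·0.79 + 13.8408·0.06) / 15.7174 = 0.147.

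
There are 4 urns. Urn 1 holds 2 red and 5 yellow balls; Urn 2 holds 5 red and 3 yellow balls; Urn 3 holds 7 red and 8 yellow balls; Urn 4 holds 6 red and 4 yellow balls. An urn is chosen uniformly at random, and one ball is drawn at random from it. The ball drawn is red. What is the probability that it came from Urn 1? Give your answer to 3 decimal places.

P(red|Urn 1) = 0.2857; P(red|Urn 2) = 0.625; P(red|Urn 3) = 0.4667; P(red|Urn 4) = 0.6.
Prior × likelihood for each source: 0.25·0.2857=0.07143, 0.25·0.625=0.1562, 0.25·0.4667=0.1167, 0.25·0.6=0.1500. Summing gives P(red) = 0.49435.
P(Urn 1 | red) = 0.07143 / 0.49435 = 0.144.

Posterior probability ≈ 0.144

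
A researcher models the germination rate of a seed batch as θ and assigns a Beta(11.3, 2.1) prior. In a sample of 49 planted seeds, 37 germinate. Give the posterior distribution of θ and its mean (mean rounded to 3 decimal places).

Observing 37 successes and 12 failures updates Beta(11.3, 2.1) by adding the success and failure counts to the two shape parameters: α = 11.3+37 = 48.3, β = 2.1+12 = 14.1.
E[θ | data] = 48.3/(48.3+14.1) = 0.774.

Posterior: Beta(48.3, 14.1); mean ≈ 0.774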